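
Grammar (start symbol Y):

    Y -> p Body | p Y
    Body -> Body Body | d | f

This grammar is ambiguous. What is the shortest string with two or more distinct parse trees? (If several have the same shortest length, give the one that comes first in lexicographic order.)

p d d d

length 2: no string has ≥2 trees
length 3: no string has ≥2 trees
length 4: p d d d has 2 parse trees

Two derivations of p d d d:
  Y ⇒ p Body ⇒ p Body Body ⇒ p Body Body Body ⇒ p d Body Body ⇒ p d d Body ⇒ p d d d
  Y ⇒ p Body ⇒ p Body Body ⇒ p d Body ⇒ p d Body Body ⇒ p d d Body ⇒ p d d d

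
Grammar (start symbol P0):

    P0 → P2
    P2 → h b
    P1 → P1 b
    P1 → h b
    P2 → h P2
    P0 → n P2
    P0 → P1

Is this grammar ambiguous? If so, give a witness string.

Ambiguous

Witness: h b

Derivation 1: P0 ⇒ P2 ⇒ h b
Derivation 2: P0 ⇒ P1 ⇒ h b

Two distinct leftmost derivations for the same string.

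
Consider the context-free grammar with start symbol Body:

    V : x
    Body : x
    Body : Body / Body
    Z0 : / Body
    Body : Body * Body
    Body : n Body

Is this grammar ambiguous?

Witness: n x * x

Derivation 1: Body ⇒ Body * Body ⇒ n Body * Body ⇒ n x * Body ⇒ n x * x
Derivation 2: Body ⇒ n Body ⇒ n Body * Body ⇒ n x * Body ⇒ n x * x

Two distinct leftmost derivations for the same string.

Ambiguous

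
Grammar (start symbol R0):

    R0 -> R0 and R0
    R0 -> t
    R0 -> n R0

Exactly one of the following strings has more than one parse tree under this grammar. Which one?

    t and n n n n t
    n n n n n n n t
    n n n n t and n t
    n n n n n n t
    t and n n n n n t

t and n n n n t: 1 tree
n n n n n n n t: 1 tree
n n n n t and n t: 5 trees
n n n n n n t: 1 tree
t and n n n n n t: 1 tree

n n n n t and n t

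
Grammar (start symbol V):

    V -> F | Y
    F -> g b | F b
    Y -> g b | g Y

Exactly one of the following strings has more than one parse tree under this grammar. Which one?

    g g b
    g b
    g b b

g g b: 1 tree
g b: 2 trees
g b b: 1 tree

g b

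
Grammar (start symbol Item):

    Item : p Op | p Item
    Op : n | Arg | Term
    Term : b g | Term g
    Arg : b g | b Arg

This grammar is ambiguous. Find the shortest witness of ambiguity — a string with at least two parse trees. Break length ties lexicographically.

length 2: no string has ≥2 trees
length 3: p b g has 2 parse trees

Two derivations of p b g:
  Item ⇒ p Op ⇒ p Arg ⇒ p b g
  Item ⇒ p Op ⇒ p Term ⇒ p b g

p b g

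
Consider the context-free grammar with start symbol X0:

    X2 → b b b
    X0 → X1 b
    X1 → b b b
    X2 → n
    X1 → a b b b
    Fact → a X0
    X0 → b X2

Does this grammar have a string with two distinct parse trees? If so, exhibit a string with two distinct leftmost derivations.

Witness: b b b b

Derivation 1: X0 ⇒ X1 b ⇒ b b b b
Derivation 2: X0 ⇒ b X2 ⇒ b b b b

Two distinct leftmost derivations for the same string.

Ambiguous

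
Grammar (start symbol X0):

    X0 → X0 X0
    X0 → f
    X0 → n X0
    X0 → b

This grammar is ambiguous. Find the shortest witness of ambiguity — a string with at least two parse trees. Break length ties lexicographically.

b b b

length 1: no string has ≥2 trees
length 2: no string has ≥2 trees
length 3: b b b has 2 parse trees

Two derivations of b b b:
  X0 ⇒ X0 X0 ⇒ X0 X0 X0 ⇒ b X0 X0 ⇒ b b X0 ⇒ b b b
  X0 ⇒ X0 X0 ⇒ b X0 ⇒ b X0 X0 ⇒ b b X0 ⇒ b b b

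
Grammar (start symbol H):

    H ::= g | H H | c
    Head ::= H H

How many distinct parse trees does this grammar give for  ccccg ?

Parse trees for ccccg (showing first 6 of 14):
  [H [H c] [H [H c] [H [H c] [H [H c] [H g]]]]]
  [H [H c] [H [H c] [H [H [H c] [H c]] [H g]]]]
  [H [H c] [H [H [H c] [H c]] [H [H c] [H g]]]]
  [H [H c] [H [H [H c] [H [H c] [H c]]] [H g]]]
  [H [H c] [H [H [H [H c] [H c]] [H c]] [H g]]]
  [H [H [H c] [H c]] [H [H c] [H [H c] [H g]]]]

14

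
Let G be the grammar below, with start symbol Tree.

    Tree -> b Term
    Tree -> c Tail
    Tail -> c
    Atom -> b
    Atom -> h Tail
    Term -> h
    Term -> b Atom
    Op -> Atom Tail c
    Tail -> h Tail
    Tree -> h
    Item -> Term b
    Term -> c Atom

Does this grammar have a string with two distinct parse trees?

Unambiguous

Only Tree, Term, Atom, Tail are reachable from Tree; ignoring the rest: The reachable rules are right-linear with at most one rule per (nonterminal, next-terminal) pair. Each input token forces the next rule, so parsing is deterministic.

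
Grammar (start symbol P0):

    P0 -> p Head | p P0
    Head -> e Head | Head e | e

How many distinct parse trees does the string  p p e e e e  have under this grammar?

Parse trees for p p e e e e:
  [P0 p [P0 p [Head e [Head e [Head e [Head e]]]]]]
  [P0 p [P0 p [Head e [Head e [Head [Head e] e]]]]]
  [P0 p [P0 p [Head e [Head [Head e [Head e]] e]]]]
  [P0 p [P0 p [Head e [Head [Head [Head e] e] e]]]]
  [P0 p [P0 p [Head [Head e [Head e [Head e]]] e]]]
  [P0 p [P0 p [Head [Head e [Head [Head e] e]] e]]]
  [P0 p [P0 p [Head [Head [Head e [Head e]] e] e]]]
  [P0 p [P0 p [Head [Head [Head [Head e] e] e] e]]]

8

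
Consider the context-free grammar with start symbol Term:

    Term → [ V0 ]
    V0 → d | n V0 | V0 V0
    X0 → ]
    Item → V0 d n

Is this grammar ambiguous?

Ambiguous

Witness: [ d d d ]

Derivation 1: Term ⇒ [ V0 ] ⇒ [ V0 V0 ] ⇒ [ d V0 ] ⇒ [ d V0 V0 ] ⇒ [ d d V0 ] ⇒ [ d d d ]
Derivation 2: Term ⇒ [ V0 ] ⇒ [ V0 V0 ] ⇒ [ V0 V0 V0 ] ⇒ [ d V0 V0 ] ⇒ [ d d V0 ] ⇒ [ d d d ]

Two distinct leftmost derivations for the same string.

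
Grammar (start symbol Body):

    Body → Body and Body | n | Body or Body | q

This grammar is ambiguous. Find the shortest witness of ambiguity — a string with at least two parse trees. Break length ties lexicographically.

length 1: no string has ≥2 trees
length 3: no string has ≥2 trees
length 5: n and n and n has 2 parse trees

Two derivations of n and n and n:
  Body ⇒ Body and Body ⇒ Body and Body and Body ⇒ n and Body and Body ⇒ n and n and Body ⇒ n and n and n
  Body ⇒ Body and Body ⇒ n and Body ⇒ n and Body and Body ⇒ n and n and Body ⇒ n and n and n

n and n and n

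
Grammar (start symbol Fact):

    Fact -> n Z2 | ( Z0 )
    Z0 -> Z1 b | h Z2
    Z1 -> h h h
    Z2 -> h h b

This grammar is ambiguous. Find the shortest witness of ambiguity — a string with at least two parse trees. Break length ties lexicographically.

( h h h b )

length 4: no string has ≥2 trees
length 6: ( h h h b ) has 2 parse trees

Two derivations of ( h h h b ):
  Fact ⇒ ( Z0 ) ⇒ ( Z1 b ) ⇒ ( h h h b )
  Fact ⇒ ( Z0 ) ⇒ ( h Z2 ) ⇒ ( h h h b )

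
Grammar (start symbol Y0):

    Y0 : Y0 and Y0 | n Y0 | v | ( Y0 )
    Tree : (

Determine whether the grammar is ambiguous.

Ambiguous

Witness: n v and v

Derivation 1: Y0 ⇒ Y0 and Y0 ⇒ n Y0 and Y0 ⇒ n v and Y0 ⇒ n v and v
Derivation 2: Y0 ⇒ n Y0 ⇒ n Y0 and Y0 ⇒ n v and Y0 ⇒ n v and v

Two distinct leftmost derivations for the same string.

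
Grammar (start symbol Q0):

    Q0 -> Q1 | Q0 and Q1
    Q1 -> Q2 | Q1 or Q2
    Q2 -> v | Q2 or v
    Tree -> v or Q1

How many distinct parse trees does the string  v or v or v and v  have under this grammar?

Parse trees for v or v or v and v:
  [Q0 [Q0 [Q1 [Q2 [Q2 [Q2 v] or v] or v]]] and [Q1 [Q2 v]]]
  [Q0 [Q0 [Q1 [Q1 [Q2 v]] or [Q2 [Q2 v] or v]]] and [Q1 [Q2 v]]]
  [Q0 [Q0 [Q1 [Q1 [Q2 [Q2 v] or v]] or [Q2 v]]] and [Q1 [Q2 v]]]
  [Q0 [Q0 [Q1 [Q1 [Q1 [Q2 v]] or [Q2 v]] or [Q2 v]]] and [Q1 [Q2 v]]]

4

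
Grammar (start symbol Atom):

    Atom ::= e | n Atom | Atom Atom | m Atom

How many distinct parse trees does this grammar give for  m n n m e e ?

Parse trees for m n n m e e:
  [Atom [Atom m [Atom n [Atom n [Atom m [Atom e]]]]] [Atom e]]
  [Atom m [Atom n [Atom n [Atom [Atom m [Atom e]] [Atom e]]]]]
  [Atom m [Atom n [Atom n [Atom m [Atom [Atom e] [Atom e]]]]]]
  [Atom m [Atom n [Atom [Atom n [Atom m [Atom e]]] [Atom e]]]]
  [Atom m [Atom [Atom n [Atom n [Atom m [Atom e]]]] [Atom e]]]

5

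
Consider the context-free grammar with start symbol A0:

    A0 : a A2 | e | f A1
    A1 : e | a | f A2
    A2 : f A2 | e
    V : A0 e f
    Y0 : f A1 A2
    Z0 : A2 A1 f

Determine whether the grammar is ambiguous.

(V, Y0, Z0 are unreachable from A0, so their rules don't affect L(A0).) The reachable rules are right-linear with at most one rule per (nonterminal, next-terminal) pair. Each input token forces the next rule, so parsing is deterministic.

Unambiguous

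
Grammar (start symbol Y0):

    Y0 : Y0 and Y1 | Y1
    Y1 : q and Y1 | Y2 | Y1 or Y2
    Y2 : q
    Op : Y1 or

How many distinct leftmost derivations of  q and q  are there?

2

Parse trees for q and q:
  [Y0 [Y0 [Y1 [Y2 q]]] and [Y1 [Y2 q]]]
  [Y0 [Y1 q and [Y1 [Y2 q]]]]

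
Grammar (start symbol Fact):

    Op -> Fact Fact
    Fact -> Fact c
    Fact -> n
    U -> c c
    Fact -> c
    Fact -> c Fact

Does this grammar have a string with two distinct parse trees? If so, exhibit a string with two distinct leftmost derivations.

Witness: c c

Derivation 1: Fact ⇒ Fact c ⇒ c c
Derivation 2: Fact ⇒ c Fact ⇒ c c

Two distinct leftmost derivations for the same string.

Ambiguous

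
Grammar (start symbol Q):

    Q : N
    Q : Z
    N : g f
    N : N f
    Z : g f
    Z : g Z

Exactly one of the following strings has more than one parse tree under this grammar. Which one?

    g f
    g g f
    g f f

g f

g f: 2 trees
g g f: 1 tree
g f f: 1 tree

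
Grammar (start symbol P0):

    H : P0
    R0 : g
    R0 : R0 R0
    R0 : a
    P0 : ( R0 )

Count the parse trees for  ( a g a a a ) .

Parse trees for ( a g a a a ) (showing first 6 of 14):
  [P0 ( [R0 [R0 a] [R0 [R0 g] [R0 [R0 a] [R0 [R0 a] [R0 a]]]]] )]
  [P0 ( [R0 [R0 a] [R0 [R0 g] [R0 [R0 [R0 a] [R0 a]] [R0 a]]]] )]
  [P0 ( [R0 [R0 a] [R0 [R0 [R0 g] [R0 a]] [R0 [R0 a] [R0 a]]]] )]
  [P0 ( [R0 [R0 a] [R0 [R0 [R0 g] [R0 [R0 a] [R0 a]]] [R0 a]]] )]
  [P0 ( [R0 [R0 a] [R0 [R0 [R0 [R0 g] [R0 a]] [R0 a]] [R0 a]]] )]
  [P0 ( [R0 [R0 [R0 a] [R0 g]] [R0 [R0 a] [R0 [R0 a] [R0 a]]]] )]

14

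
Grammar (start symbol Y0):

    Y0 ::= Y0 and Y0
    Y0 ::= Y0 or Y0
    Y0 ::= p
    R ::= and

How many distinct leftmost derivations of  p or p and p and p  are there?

Parse trees for p or p and p and p:
  [Y0 [Y0 [Y0 p] or [Y0 p]] and [Y0 [Y0 p] and [Y0 p]]]
  [Y0 [Y0 [Y0 [Y0 p] or [Y0 p]] and [Y0 p]] and [Y0 p]]
  [Y0 [Y0 [Y0 p] or [Y0 [Y0 p] and [Y0 p]]] and [Y0 p]]
  [Y0 [Y0 p] or [Y0 [Y0 p] and [Y0 [Y0 p] and [Y0 p]]]]
  [Y0 [Y0 p] or [Y0 [Y0 [Y0 p] and [Y0 p]] and [Y0 p]]]

5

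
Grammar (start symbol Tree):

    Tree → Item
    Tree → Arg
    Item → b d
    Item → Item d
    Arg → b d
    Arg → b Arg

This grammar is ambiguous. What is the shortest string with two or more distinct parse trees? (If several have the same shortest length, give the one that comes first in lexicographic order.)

b d

length 2: b d has 2 parse trees

Two derivations of b d:
  Tree ⇒ Item ⇒ b d
  Tree ⇒ Arg ⇒ b d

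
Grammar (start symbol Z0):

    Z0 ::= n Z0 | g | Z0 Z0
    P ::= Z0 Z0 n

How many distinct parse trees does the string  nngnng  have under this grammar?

3

Parse trees for nngnng:
  [Z0 n [Z0 n [Z0 [Z0 g] [Z0 n [Z0 n [Z0 g]]]]]]
  [Z0 n [Z0 [Z0 n [Z0 g]] [Z0 n [Z0 n [Z0 g]]]]]
  [Z0 [Z0 n [Z0 n [Z0 g]]] [Z0 n [Z0 n [Z0 g]]]]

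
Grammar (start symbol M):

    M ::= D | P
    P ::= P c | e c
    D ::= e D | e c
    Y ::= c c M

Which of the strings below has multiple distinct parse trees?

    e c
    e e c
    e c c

e c: 2 trees
e e c: 1 tree
e c c: 1 tree

e c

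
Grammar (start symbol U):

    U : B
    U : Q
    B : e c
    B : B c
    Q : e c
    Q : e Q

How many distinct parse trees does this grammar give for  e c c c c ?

Parse trees for e c c c c:
  [U [B [B [B [B e c] c] c] c]]

1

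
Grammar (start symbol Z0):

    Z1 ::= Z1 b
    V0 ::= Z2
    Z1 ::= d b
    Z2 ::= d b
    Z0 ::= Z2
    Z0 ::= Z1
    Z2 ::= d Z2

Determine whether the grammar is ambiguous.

Witness: d b

Derivation 1: Z0 ⇒ Z2 ⇒ d b
Derivation 2: Z0 ⇒ Z1 ⇒ d b

Two distinct leftmost derivations for the same string.

Ambiguous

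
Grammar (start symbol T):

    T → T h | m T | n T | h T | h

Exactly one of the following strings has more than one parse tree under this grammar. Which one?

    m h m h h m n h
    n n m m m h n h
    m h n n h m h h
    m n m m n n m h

m h n n h m h h

m h m h h m n h: 1 tree
n n m m m h n h: 1 tree
m h n n h m h h: 8 trees
m n m m n n m h: 1 tree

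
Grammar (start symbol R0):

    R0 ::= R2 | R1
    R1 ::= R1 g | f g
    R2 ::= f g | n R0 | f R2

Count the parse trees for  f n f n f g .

Parse trees for f n f n f g:
  [R0 [R2 f [R2 n [R0 [R2 f [R2 n [R0 [R2 f g]]]]]]]]
  [R0 [R2 f [R2 n [R0 [R2 f [R2 n [R0 [R1 f g]]]]]]]]

2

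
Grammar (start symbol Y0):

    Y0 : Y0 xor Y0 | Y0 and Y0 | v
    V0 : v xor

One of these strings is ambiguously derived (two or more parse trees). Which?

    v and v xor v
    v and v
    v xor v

v and v xor v: 2 trees
v and v: 1 tree
v xor v: 1 tree

v and v xor v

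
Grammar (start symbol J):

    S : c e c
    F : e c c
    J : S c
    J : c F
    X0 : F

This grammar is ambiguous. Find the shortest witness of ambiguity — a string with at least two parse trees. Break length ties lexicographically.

c e c c

length 4: c e c c has 2 parse trees

Two derivations of c e c c:
  J ⇒ S c ⇒ c e c c
  J ⇒ c F ⇒ c e c c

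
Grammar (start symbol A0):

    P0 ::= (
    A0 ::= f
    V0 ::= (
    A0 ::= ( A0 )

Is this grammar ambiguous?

Unambiguous

Only A0 is reachable from A0; ignoring the rest: Each string is a nest of matched brackets around a single atom. An opening bracket forces the recursive rule; an atom forces the base rule.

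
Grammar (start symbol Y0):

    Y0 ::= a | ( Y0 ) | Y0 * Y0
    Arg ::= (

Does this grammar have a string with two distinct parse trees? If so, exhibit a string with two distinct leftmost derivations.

Witness: a * a * a

Derivation 1: Y0 ⇒ Y0 * Y0 ⇒ a * Y0 ⇒ a * Y0 * Y0 ⇒ a * a * Y0 ⇒ a * a * a
Derivation 2: Y0 ⇒ Y0 * Y0 ⇒ Y0 * Y0 * Y0 ⇒ a * Y0 * Y0 ⇒ a * a * Y0 ⇒ a * a * a

Two distinct leftmost derivations for the same string.

Ambiguous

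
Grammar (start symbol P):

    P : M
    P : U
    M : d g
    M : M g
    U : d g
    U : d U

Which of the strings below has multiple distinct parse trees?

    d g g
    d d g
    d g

d g

d g g: 1 tree
d d g: 1 tree
d g: 2 trees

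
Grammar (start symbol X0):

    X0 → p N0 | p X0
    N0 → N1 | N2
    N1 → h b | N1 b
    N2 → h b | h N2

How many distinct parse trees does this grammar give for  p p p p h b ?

2

Parse trees for p p p p h b:
  [X0 p [X0 p [X0 p [X0 p [N0 [N1 h b]]]]]]
  [X0 p [X0 p [X0 p [X0 p [N0 [N2 h b]]]]]]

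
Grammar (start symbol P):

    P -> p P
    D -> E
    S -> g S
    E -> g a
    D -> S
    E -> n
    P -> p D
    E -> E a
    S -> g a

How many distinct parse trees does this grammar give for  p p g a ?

Parse trees for p p g a:
  [P p [P p [D [E g a]]]]
  [P p [P p [D [S g a]]]]

2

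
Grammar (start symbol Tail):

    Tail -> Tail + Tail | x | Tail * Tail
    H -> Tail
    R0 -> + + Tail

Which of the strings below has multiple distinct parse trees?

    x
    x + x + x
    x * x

x: 1 tree
x + x + x: 2 trees
x * x: 1 tree

x + x + x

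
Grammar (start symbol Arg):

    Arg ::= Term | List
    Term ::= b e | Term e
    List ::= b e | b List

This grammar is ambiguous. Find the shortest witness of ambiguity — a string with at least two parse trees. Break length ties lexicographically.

b e

length 2: b e has 2 parse trees

Two derivations of b e:
  Arg ⇒ Term ⇒ b e
  Arg ⇒ List ⇒ b e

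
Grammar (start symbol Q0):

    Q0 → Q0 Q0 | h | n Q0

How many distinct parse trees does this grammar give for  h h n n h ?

2

Parse trees for h h n n h:
  [Q0 [Q0 h] [Q0 [Q0 h] [Q0 n [Q0 n [Q0 h]]]]]
  [Q0 [Q0 [Q0 h] [Q0 h]] [Q0 n [Q0 n [Q0 h]]]]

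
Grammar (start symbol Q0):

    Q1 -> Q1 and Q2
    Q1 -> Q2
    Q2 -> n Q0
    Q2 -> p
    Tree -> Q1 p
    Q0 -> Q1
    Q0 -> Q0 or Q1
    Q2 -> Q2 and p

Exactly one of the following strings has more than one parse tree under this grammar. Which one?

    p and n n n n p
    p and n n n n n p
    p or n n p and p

p and n n n n p: 1 tree
p and n n n n n p: 1 tree
p or n n p and p: 6 trees

p or n n p and p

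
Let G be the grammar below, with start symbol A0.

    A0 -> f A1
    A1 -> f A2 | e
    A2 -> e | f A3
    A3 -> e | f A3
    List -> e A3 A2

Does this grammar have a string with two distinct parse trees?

(List is unreachable from A0, so its rules don't affect L(A0).) Each reachable nonterminal has at most one production per leading terminal, and all productions are right-linear; the derivation is determined token-by-token.

Unambiguous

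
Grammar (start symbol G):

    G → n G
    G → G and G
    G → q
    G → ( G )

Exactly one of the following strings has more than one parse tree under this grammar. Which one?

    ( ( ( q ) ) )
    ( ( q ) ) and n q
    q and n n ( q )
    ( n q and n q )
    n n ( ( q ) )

( ( ( q ) ) ): 1 tree
( ( q ) ) and n q: 1 tree
q and n n ( q ): 1 tree
( n q and n q ): 2 trees
n n ( ( q ) ): 1 tree

( n q and n q )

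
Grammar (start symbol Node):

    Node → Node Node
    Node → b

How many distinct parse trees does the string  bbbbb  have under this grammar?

Parse trees for bbbbb (showing first 6 of 14):
  [Node [Node b] [Node [Node b] [Node [Node b] [Node [Node b] [Node b]]]]]
  [Node [Node b] [Node [Node b] [Node [Node [Node b] [Node b]] [Node b]]]]
  [Node [Node b] [Node [Node [Node b] [Node b]] [Node [Node b] [Node b]]]]
  [Node [Node b] [Node [Node [Node b] [Node [Node b] [Node b]]] [Node b]]]
  [Node [Node b] [Node [Node [Node [Node b] [Node b]] [Node b]] [Node b]]]
  [Node [Node [Node b] [Node b]] [Node [Node b] [Node [Node b] [Node b]]]]

14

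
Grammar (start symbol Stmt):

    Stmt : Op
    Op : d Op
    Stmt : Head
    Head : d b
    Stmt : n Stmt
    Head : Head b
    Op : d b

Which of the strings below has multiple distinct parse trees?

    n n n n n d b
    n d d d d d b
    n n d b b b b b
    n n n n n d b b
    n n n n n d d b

n n n n n d b

n n n n n d b: 2 trees
n d d d d d b: 1 tree
n n d b b b b b: 1 tree
n n n n n d b b: 1 tree
n n n n n d d b: 1 tree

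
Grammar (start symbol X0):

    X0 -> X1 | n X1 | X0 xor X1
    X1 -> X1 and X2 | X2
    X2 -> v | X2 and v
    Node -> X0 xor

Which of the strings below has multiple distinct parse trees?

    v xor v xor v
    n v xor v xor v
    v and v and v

v and v and v

v xor v xor v: 1 tree
n v xor v xor v: 1 tree
v and v and v: 4 trees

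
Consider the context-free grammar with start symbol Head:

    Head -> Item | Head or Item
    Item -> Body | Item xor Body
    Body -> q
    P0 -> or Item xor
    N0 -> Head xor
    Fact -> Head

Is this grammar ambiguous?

Unambiguous

(P0, N0, Fact are unreachable from Head, so their rules don't affect L(Head).) The grammar is stratified — Head handles 'or' (left-recursive), Item handles 'xor', Body atoms. Each operator has a fixed associativity and precedence level, so every string has one parse.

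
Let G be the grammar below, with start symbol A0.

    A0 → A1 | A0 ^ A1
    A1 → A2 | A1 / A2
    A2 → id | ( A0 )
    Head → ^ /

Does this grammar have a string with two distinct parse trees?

(Head is unreachable from A0, so its rules don't affect L(A0).) This is a standard precedence ladder (A0 over A1 over A2), with each level left-recursive on its own operator ('^' at A0, '/' at A1). That structure is LR(1), hence unambiguous.

Unambiguous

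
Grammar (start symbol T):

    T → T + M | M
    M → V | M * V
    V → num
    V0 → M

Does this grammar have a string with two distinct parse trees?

Unambiguous

Only T, M, V are reachable from T; ignoring the rest: The grammar is stratified — T handles '+' (left-recursive), M handles '*', V atoms. Each operator has a fixed associativity and precedence level, so every string has one parse.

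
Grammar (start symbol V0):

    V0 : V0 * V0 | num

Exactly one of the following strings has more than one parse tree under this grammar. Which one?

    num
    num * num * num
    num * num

num: 1 tree
num * num * num: 2 trees
num * num: 1 tree

num * num * num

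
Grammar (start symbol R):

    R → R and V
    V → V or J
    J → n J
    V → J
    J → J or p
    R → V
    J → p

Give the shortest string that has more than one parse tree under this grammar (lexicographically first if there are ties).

length 1: no string has ≥2 trees
length 2: no string has ≥2 trees
length 3: p or p has 2 parse trees

Two derivations of p or p:
  R ⇒ V ⇒ V or J ⇒ J or J ⇒ p or J ⇒ p or p
  R ⇒ V ⇒ J ⇒ J or p ⇒ p or p

p or p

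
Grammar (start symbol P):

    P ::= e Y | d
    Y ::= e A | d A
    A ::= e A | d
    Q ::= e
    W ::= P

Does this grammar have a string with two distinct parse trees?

(Q, W are unreachable from P, so their rules don't affect L(P).) Each reachable nonterminal has at most one production per leading terminal, and all productions are right-linear; the derivation is determined token-by-token.

Unambiguous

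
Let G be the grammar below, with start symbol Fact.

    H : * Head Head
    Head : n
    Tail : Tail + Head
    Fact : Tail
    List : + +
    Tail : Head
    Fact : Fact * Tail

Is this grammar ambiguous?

Only Fact, Tail, Head are reachable from Fact; ignoring the rest: Fact → Fact * Tail | Tail  ;  Tail → Tail + Head | Head  — a left-associative chain with Head at the bottom. Each string factors uniquely by precedence.

Unambiguous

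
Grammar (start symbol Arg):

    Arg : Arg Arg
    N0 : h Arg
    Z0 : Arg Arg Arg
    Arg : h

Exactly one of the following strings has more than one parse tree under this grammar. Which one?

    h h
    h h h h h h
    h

h h h h h h

h h: 1 tree
h h h h h h: 42 trees
h: 1 tree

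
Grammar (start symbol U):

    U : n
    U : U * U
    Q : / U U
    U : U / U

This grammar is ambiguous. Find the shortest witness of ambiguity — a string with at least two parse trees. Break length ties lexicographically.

n * n * n

length 1: no string has ≥2 trees
length 3: no string has ≥2 trees
length 5: n * n * n has 2 parse trees

Two derivations of n * n * n:
  U ⇒ U * U ⇒ n * U ⇒ n * U * U ⇒ n * n * U ⇒ n * n * n
  U ⇒ U * U ⇒ U * U * U ⇒ n * U * U ⇒ n * n * U ⇒ n * n * n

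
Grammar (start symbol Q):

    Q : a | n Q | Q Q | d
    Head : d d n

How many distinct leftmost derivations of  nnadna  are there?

Parse trees for nnadna (showing first 6 of 9):
  [Q n [Q n [Q [Q a] [Q [Q d] [Q n [Q a]]]]]]
  [Q n [Q n [Q [Q [Q a] [Q d]] [Q n [Q a]]]]]
  [Q n [Q [Q n [Q a]] [Q [Q d] [Q n [Q a]]]]]
  [Q n [Q [Q n [Q [Q a] [Q d]]] [Q n [Q a]]]]
  [Q n [Q [Q [Q n [Q a]] [Q d]] [Q n [Q a]]]]
  [Q [Q n [Q n [Q a]]] [Q [Q d] [Q n [Q a]]]]

9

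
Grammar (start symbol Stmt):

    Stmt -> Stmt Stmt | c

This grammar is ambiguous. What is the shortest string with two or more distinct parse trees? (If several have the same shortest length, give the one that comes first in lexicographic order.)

c c c

length 1: no string has ≥2 trees
length 2: no string has ≥2 trees
length 3: c c c has 2 parse trees

Two derivations of c c c:
  Stmt ⇒ Stmt Stmt ⇒ Stmt Stmt Stmt ⇒ c Stmt Stmt ⇒ c c Stmt ⇒ c c c
  Stmt ⇒ Stmt Stmt ⇒ c Stmt ⇒ c Stmt Stmt ⇒ c c Stmt ⇒ c c c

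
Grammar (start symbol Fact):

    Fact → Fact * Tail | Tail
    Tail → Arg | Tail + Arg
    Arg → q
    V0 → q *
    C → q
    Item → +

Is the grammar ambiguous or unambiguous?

Unambiguous

(V0, C, Item are unreachable from Fact, so their rules don't affect L(Fact).) Fact → Fact * Tail | Tail  ;  Tail → Tail + Arg | Arg  — a left-associative chain with Arg at the bottom. Each string factors uniquely by precedence.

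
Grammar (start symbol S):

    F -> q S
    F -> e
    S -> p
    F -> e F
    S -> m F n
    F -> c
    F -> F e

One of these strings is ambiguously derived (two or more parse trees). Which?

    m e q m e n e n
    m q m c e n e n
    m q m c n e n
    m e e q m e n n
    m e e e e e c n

m e q m e n e n

m e q m e n e n: 2 trees
m q m c e n e n: 1 tree
m q m c n e n: 1 tree
m e e q m e n n: 1 tree
m e e e e e c n: 1 tree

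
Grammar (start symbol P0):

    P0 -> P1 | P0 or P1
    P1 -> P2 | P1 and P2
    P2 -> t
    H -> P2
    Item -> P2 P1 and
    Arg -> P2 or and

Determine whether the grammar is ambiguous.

(H, Item, Arg are unreachable from P0, so their rules don't affect L(P0).) This is a standard precedence ladder (P0 over P1 over P2), with each level left-recursive on its own operator ('or' at P0, 'and' at P1). That structure is LR(1), hence unambiguous.

Unambiguous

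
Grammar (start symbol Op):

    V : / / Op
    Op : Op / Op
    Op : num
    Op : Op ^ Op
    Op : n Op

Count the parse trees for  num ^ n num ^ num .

Parse trees for num ^ n num ^ num:
  [Op [Op num] ^ [Op [Op n [Op num]] ^ [Op num]]]
  [Op [Op num] ^ [Op n [Op [Op num] ^ [Op num]]]]
  [Op [Op [Op num] ^ [Op n [Op num]]] ^ [Op num]]

3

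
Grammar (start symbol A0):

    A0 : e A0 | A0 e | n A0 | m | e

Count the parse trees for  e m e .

Parse trees for e m e:
  [A0 e [A0 [A0 m] e]]
  [A0 [A0 e [A0 m]] e]

2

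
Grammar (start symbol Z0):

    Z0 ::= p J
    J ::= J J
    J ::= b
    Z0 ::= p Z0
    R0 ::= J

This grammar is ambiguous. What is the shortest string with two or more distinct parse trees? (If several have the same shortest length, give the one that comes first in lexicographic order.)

p b b b

length 2: no string has ≥2 trees
length 3: no string has ≥2 trees
length 4: p b b b has 2 parse trees

Two derivations of p b b b:
  Z0 ⇒ p J ⇒ p J J ⇒ p J J J ⇒ p b J J ⇒ p b b J ⇒ p b b b
  Z0 ⇒ p J ⇒ p J J ⇒ p b J ⇒ p b J J ⇒ p b b J ⇒ p b b b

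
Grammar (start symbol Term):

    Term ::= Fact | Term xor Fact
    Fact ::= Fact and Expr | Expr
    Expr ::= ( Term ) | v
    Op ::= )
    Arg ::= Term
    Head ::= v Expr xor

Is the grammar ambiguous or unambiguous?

(Op, Arg, Head are unreachable from Term, so their rules don't affect L(Term).) Term → Term xor Fact | Fact  ;  Fact → Fact and Expr | Expr  — a left-associative chain with Expr at the bottom. Each string factors uniquely by precedence.

Unambiguous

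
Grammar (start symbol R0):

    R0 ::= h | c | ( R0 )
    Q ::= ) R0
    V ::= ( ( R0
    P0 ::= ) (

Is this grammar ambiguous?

Only R0 is reachable from R0; ignoring the rest: Each string is a nest of matched brackets around a single atom. An opening bracket forces the recursive rule; an atom forces the base rule.

Unambiguous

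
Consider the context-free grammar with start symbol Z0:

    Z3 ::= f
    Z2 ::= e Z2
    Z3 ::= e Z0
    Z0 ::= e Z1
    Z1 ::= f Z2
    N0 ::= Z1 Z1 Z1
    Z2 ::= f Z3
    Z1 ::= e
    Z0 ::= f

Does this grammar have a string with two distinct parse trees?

Unambiguous

(N0 is unreachable from Z0, so its rules don't affect L(Z0).) Each reachable nonterminal has at most one production per leading terminal, and all productions are right-linear; the derivation is determined token-by-token.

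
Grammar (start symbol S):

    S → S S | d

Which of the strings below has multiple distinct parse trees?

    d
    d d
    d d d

d: 1 tree
d d: 1 tree
d d d: 2 trees

d d d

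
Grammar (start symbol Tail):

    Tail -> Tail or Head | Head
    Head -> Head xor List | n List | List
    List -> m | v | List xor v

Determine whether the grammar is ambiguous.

Ambiguous

Witness: m xor v

Derivation 1: Tail ⇒ Head ⇒ Head xor List ⇒ List xor List ⇒ m xor List ⇒ m xor v
Derivation 2: Tail ⇒ Head ⇒ List ⇒ List xor v ⇒ m xor v

Two distinct leftmost derivations for the same string.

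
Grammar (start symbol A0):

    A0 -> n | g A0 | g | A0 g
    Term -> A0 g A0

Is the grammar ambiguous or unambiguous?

Witness: g g

Derivation 1: A0 ⇒ g A0 ⇒ g g
Derivation 2: A0 ⇒ A0 g ⇒ g g

Two distinct leftmost derivations for the same string.

Ambiguous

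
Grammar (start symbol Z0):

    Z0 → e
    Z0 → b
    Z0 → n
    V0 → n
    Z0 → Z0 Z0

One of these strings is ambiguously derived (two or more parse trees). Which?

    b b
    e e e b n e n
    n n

b b: 1 tree
e e e b n e n: 132 trees
n n: 1 tree

e e e b n e n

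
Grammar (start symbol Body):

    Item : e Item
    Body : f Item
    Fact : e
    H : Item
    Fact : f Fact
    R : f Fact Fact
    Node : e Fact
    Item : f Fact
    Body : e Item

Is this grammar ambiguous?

Unambiguous

Only Body, Item, Fact are reachable from Body; ignoring the rest: Each reachable nonterminal has at most one production per leading terminal, and all productions are right-linear; the derivation is determined token-by-token.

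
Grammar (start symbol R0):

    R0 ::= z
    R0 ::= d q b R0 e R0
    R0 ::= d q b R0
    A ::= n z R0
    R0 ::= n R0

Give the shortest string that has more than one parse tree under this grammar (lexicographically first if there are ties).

d q b d q b z e z

length 1: no string has ≥2 trees
length 2: no string has ≥2 trees
length 3: no string has ≥2 trees
length 4: no string has ≥2 trees
length 5: no string has ≥2 trees
length 6: no string has ≥2 trees
length 7: no string has ≥2 trees
length 8: no string has ≥2 trees
length 9: d q b d q b z e z has 2 parse trees

Two derivations of d q b d q b z e z:
  R0 ⇒ d q b R0 e R0 ⇒ d q b d q b R0 e R0 ⇒ d q b d q b z e R0 ⇒ d q b d q b z e z
  R0 ⇒ d q b R0 ⇒ d q b d q b R0 e R0 ⇒ d q b d q b z e R0 ⇒ d q b d q b z e z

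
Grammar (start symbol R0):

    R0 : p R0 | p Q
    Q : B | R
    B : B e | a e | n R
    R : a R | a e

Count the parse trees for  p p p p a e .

2

Parse trees for p p p p a e:
  [R0 p [R0 p [R0 p [R0 p [Q [B a e]]]]]]
  [R0 p [R0 p [R0 p [R0 p [Q [R a e]]]]]]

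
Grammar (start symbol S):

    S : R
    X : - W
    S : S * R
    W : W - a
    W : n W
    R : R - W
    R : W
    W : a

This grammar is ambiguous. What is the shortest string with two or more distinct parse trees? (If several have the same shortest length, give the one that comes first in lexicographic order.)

length 1: no string has ≥2 trees
length 2: no string has ≥2 trees
length 3: a - a has 2 parse trees

Two derivations of a - a:
  S ⇒ R ⇒ R - W ⇒ W - W ⇒ a - W ⇒ a - a
  S ⇒ R ⇒ W ⇒ W - a ⇒ a - a

a - a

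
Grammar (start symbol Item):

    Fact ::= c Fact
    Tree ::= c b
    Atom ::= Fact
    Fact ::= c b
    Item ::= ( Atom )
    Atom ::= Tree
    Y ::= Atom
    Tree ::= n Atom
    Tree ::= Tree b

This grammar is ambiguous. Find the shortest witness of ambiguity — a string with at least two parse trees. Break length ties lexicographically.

length 4: ( c b ) has 2 parse trees

Two derivations of ( c b ):
  Item ⇒ ( Atom ) ⇒ ( Fact ) ⇒ ( c b )
  Item ⇒ ( Atom ) ⇒ ( Tree ) ⇒ ( c b )

( c b )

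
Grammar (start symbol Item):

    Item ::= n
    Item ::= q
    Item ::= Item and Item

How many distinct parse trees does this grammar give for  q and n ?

Parse trees for q and n:
  [Item [Item q] and [Item n]]

1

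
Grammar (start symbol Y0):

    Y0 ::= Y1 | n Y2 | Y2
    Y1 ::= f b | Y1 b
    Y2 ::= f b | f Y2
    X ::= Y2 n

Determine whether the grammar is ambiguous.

Witness: f b

Derivation 1: Y0 ⇒ Y1 ⇒ f b
Derivation 2: Y0 ⇒ Y2 ⇒ f b

Two distinct leftmost derivations for the same string.

Ambiguous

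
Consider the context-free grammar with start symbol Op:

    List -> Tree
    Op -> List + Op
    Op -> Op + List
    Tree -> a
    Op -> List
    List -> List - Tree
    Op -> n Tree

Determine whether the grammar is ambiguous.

Ambiguous

Witness: a + a

Derivation 1: Op ⇒ List + Op ⇒ Tree + Op ⇒ a + Op ⇒ a + List ⇒ a + Tree ⇒ a + a
Derivation 2: Op ⇒ Op + List ⇒ List + List ⇒ Tree + List ⇒ a + List ⇒ a + Tree ⇒ a + a

Two distinct leftmost derivations for the same string.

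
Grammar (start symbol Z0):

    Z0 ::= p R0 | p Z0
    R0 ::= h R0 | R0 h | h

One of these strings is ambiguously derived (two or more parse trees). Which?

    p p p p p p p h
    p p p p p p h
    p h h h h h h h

p p p p p p p h: 1 tree
p p p p p p h: 1 tree
p h h h h h h h: 64 trees

p h h h h h h h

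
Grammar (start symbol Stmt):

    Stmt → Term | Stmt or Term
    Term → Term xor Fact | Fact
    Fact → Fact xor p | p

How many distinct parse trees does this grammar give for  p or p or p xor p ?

Parse trees for p or p or p xor p:
  [Stmt [Stmt [Stmt [Term [Fact p]]] or [Term [Fact p]]] or [Term [Term [Fact p]] xor [Fact p]]]
  [Stmt [Stmt [Stmt [Term [Fact p]]] or [Term [Fact p]]] or [Term [Fact [Fact p] xor p]]]

2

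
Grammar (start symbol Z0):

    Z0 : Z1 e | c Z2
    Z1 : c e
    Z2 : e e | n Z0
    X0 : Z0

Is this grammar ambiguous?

Witness: c e e

Derivation 1: Z0 ⇒ Z1 e ⇒ c e e
Derivation 2: Z0 ⇒ c Z2 ⇒ c e e

Two distinct leftmost derivations for the same string.

Ambiguous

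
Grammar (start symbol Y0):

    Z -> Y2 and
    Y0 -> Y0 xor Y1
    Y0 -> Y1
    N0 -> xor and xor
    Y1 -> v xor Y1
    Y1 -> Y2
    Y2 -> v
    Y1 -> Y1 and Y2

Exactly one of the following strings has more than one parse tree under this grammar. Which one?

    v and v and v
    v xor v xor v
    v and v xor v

v xor v xor v

v and v and v: 1 tree
v xor v xor v: 4 trees
v and v xor v: 1 tree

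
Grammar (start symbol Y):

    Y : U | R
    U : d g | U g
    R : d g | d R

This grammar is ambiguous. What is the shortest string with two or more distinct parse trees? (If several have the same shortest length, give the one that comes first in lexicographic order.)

d g

length 2: d g has 2 parse trees

Two derivations of d g:
  Y ⇒ U ⇒ d g
  Y ⇒ R ⇒ d g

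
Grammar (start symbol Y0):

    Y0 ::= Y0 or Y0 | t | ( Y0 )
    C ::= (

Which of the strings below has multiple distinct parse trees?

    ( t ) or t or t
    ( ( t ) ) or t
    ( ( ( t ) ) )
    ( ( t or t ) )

( t ) or t or t

( t ) or t or t: 2 trees
( ( t ) ) or t: 1 tree
( ( ( t ) ) ): 1 tree
( ( t or t ) ): 1 tree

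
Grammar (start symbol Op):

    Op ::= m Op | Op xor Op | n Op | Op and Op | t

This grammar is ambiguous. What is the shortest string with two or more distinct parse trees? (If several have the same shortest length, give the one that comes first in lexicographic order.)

m t and t

length 1: no string has ≥2 trees
length 2: no string has ≥2 trees
length 3: no string has ≥2 trees
length 4: m t and t has 2 parse trees

Two derivations of m t and t:
  Op ⇒ m Op ⇒ m Op and Op ⇒ m t and Op ⇒ m t and t
  Op ⇒ Op and Op ⇒ m Op and Op ⇒ m t and Op ⇒ m t and t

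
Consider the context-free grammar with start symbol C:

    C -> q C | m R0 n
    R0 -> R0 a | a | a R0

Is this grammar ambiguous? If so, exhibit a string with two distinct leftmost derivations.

Ambiguous

Witness: m a a n

Derivation 1: C ⇒ m R0 n ⇒ m R0 a n ⇒ m a a n
Derivation 2: C ⇒ m R0 n ⇒ m a R0 n ⇒ m a a n

Two distinct leftmost derivations for the same string.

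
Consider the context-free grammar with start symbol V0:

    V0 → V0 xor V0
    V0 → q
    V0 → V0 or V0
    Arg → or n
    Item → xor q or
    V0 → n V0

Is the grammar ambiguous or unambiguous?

Ambiguous

Witness: n q or q

Derivation 1: V0 ⇒ V0 or V0 ⇒ n V0 or V0 ⇒ n q or V0 ⇒ n q or q
Derivation 2: V0 ⇒ n V0 ⇒ n V0 or V0 ⇒ n q or V0 ⇒ n q or q

Two distinct leftmost derivations for the same string.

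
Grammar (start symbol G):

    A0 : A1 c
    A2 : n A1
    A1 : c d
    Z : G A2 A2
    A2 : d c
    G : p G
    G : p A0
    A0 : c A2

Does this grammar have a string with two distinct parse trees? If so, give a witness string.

Ambiguous

Witness: p c d c

Derivation 1: G ⇒ p A0 ⇒ p A1 c ⇒ p c d c
Derivation 2: G ⇒ p A0 ⇒ p c A2 ⇒ p c d c

Two distinct leftmost derivations for the same string.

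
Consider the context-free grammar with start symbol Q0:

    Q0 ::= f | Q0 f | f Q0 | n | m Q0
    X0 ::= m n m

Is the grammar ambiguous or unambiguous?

Witness: f f

Derivation 1: Q0 ⇒ Q0 f ⇒ f f
Derivation 2: Q0 ⇒ f Q0 ⇒ f f

Two distinct leftmost derivations for the same string.

Ambiguous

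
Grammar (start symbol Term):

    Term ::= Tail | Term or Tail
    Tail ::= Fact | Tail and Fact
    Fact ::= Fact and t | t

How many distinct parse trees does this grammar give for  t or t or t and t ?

2

Parse trees for t or t or t and t:
  [Term [Term [Term [Tail [Fact t]]] or [Tail [Fact t]]] or [Tail [Fact [Fact t] and t]]]
  [Term [Term [Term [Tail [Fact t]]] or [Tail [Fact t]]] or [Tail [Tail [Fact t]] and [Fact t]]]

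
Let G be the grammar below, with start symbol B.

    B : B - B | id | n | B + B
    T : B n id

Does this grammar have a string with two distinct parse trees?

Witness: id + id + id

Derivation 1: B ⇒ B + B ⇒ id + B ⇒ id + B + B ⇒ id + id + B ⇒ id + id + id
Derivation 2: B ⇒ B + B ⇒ B + B + B ⇒ id + B + B ⇒ id + id + B ⇒ id + id + id

Two distinct leftmost derivations for the same string.

Ambiguous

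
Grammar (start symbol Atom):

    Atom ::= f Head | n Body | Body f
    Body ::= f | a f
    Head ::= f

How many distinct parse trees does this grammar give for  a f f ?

1

Parse trees for a f f:
  [Atom [Body a f] f]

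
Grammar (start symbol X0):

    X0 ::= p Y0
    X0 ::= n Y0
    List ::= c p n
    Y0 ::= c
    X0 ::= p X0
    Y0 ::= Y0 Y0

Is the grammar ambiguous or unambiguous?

Ambiguous

Witness: n c c c

Derivation 1: X0 ⇒ n Y0 ⇒ n Y0 Y0 ⇒ n c Y0 ⇒ n c Y0 Y0 ⇒ n c c Y0 ⇒ n c c c
Derivation 2: X0 ⇒ n Y0 ⇒ n Y0 Y0 ⇒ n Y0 Y0 Y0 ⇒ n c Y0 Y0 ⇒ n c c Y0 ⇒ n c c c

Two distinct leftmost derivations for the same string.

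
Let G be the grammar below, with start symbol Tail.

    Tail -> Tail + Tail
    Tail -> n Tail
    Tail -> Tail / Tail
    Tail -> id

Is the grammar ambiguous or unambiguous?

Witness: n id + id

Derivation 1: Tail ⇒ Tail + Tail ⇒ n Tail + Tail ⇒ n id + Tail ⇒ n id + id
Derivation 2: Tail ⇒ n Tail ⇒ n Tail + Tail ⇒ n id + Tail ⇒ n id + id

Two distinct leftmost derivations for the same string.

Ambiguous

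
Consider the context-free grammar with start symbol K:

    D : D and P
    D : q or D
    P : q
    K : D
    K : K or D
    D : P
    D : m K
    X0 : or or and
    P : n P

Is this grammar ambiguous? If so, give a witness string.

Ambiguous

Witness: q or q

Derivation 1: K ⇒ D ⇒ q or D ⇒ q or P ⇒ q or q
Derivation 2: K ⇒ K or D ⇒ D or D ⇒ P or D ⇒ q or D ⇒ q or P ⇒ q or q

Two distinct leftmost derivations for the same string.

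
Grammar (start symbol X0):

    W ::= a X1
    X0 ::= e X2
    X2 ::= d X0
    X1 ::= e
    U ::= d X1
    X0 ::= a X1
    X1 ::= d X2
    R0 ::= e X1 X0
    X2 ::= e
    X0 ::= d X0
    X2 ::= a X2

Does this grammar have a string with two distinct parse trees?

Only X0, X1, X2 are reachable from X0; ignoring the rest: Each reachable nonterminal has at most one production per leading terminal, and all productions are right-linear; the derivation is determined token-by-token.

Unambiguous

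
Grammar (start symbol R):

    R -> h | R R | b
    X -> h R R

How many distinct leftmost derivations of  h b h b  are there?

Parse trees for h b h b:
  [R [R h] [R [R b] [R [R h] [R b]]]]
  [R [R h] [R [R [R b] [R h]] [R b]]]
  [R [R [R h] [R b]] [R [R h] [R b]]]
  [R [R [R h] [R [R b] [R h]]] [R b]]
  [R [R [R [R h] [R b]] [R h]] [R b]]

5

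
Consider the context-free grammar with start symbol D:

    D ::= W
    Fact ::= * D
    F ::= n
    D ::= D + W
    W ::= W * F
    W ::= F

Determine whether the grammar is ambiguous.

(Fact is unreachable from D, so its rules don't affect L(D).) This is a standard precedence ladder (D over W over F), with each level left-recursive on its own operator ('+' at D, '*' at W). That structure is LR(1), hence unambiguous.

Unambiguous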